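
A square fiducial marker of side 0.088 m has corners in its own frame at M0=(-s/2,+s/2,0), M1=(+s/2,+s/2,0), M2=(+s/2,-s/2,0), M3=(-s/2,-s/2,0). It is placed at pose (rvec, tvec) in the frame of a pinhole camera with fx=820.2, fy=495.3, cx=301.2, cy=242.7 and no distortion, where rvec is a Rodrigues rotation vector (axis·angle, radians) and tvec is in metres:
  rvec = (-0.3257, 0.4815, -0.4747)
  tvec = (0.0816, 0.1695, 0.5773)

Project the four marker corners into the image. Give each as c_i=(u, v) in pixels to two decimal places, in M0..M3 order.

Intrinsics K: fx=820.2, fy=495.3, cx=301.2, cy=242.7
Marker side s = 0.088 m; corners in marker frame (Z=0):
  M0 = (-0.0440, +0.0440, 0)
  M1 = (+0.0440, +0.0440, 0)
  M2 = (+0.0440, -0.0440, 0)
  M3 = (-0.0440, -0.0440, 0)
rvec = (-0.3257, 0.4815, -0.4747), |rvec| = θ = 0.75051 rad = 43.001°
Rodrigues: sinθ=0.68201, 1−cosθ=0.26866; R = I + sinθ·[k]× + (1−cosθ)·[k]×²:
    [+0.78194 +0.35657 +0.51130]
    [-0.50617 +0.84192 +0.18695]
    [-0.36381 -0.40499 +0.83882]
t = (0.0816, 0.1695, 0.5773) m
M0: Pc = R·M0+t = (+0.06288, +0.22882, +0.57549); u = 820.2·(+0.06288)/0.57549 + 301.2 = 390.8238, v = 495.3·(+0.22882)/0.57549 + 242.7 = 439.6333
M1: Pc = R·M1+t = (+0.13169, +0.18427, +0.54347); u = 820.2·(+0.13169)/0.54347 + 301.2 = 499.9513, v = 495.3·(+0.18427)/0.54347 + 242.7 = 410.6392
M2: Pc = R·M2+t = (+0.10032, +0.11018, +0.57911); u = 820.2·(+0.10032)/0.57911 + 301.2 = 443.2782, v = 495.3·(+0.11018)/0.57911 + 242.7 = 336.9373
M3: Pc = R·M3+t = (+0.03151, +0.15473, +0.61113); u = 820.2·(+0.03151)/0.61113 + 301.2 = 343.4837, v = 495.3·(+0.15473)/0.61113 + 242.7 = 368.1016

c0=(390.82, 439.63) c1=(499.95, 410.64) c2=(443.28, 336.94) c3=(343.48, 368.10)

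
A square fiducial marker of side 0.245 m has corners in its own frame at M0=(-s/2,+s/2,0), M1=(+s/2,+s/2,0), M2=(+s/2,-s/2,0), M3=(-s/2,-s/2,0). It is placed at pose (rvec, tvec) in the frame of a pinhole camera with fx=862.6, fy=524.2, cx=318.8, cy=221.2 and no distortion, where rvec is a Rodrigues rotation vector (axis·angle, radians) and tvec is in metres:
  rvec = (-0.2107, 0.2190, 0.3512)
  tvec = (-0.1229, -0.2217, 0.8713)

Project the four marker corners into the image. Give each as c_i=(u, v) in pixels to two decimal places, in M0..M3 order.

c0=(45.38, 133.17) c1=(261.02, 176.12) c2=(352.42, 41.41) c3=(140.25, 9.21)

Intrinsics K: fx=862.6, fy=524.2, cx=318.8, cy=221.2
Marker side s = 0.245 m; corners in marker frame (Z=0):
  M0 = (-0.1225, +0.1225, 0)
  M1 = (+0.1225, +0.1225, 0)
  M2 = (+0.1225, -0.1225, 0)
  M3 = (-0.1225, -0.1225, 0)
rvec = (-0.2107, 0.2190, 0.3512), |rvec| = θ = 0.46443 rad = 26.610°
Rodrigues: sinθ=0.44791, 1−cosθ=0.10592; R = I + sinθ·[k]× + (1−cosθ)·[k]×²:
    [+0.91588 -0.36137 +0.17487]
    [+0.31605 +0.91763 +0.24098]
    [-0.24755 -0.16544 +0.95465]
t = (-0.1229, -0.2217, 0.8713) m
M0: Pc = R·M0+t = (-0.27936, -0.14801, +0.88136); u = 862.6·(-0.27936)/0.88136 + 318.8 = 45.3832, v = 524.2·(-0.14801)/0.88136 + 221.2 = 133.1711
M1: Pc = R·M1+t = (-0.05497, -0.07057, +0.82071); u = 862.6·(-0.05497)/0.82071 + 318.8 = 261.0212, v = 524.2·(-0.07057)/0.82071 + 221.2 = 176.1230
M2: Pc = R·M2+t = (+0.03356, -0.29539, +0.86124); u = 862.6·(+0.03356)/0.86124 + 318.8 = 352.4157, v = 524.2·(-0.29539)/0.86124 + 221.2 = 41.4069
M3: Pc = R·M3+t = (-0.19083, -0.37283, +0.92189); u = 862.6·(-0.19083)/0.92189 + 318.8 = 140.2458, v = 524.2·(-0.37283)/0.92189 + 221.2 = 9.2061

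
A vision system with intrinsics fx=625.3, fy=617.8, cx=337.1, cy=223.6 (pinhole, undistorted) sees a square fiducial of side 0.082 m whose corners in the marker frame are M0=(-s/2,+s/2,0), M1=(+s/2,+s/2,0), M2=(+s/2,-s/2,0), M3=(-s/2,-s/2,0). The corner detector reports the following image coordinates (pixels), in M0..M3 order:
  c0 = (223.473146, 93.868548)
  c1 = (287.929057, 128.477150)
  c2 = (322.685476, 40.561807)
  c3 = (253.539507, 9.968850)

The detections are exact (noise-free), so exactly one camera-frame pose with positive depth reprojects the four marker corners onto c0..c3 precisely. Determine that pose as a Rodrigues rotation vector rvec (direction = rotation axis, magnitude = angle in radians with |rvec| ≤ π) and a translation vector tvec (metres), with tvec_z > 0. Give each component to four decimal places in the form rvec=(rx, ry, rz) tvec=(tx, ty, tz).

Intrinsics K: fx=625.3, fy=617.8, cx=337.1, cy=223.6
Marker side s = 0.082 m; corners in marker frame (Z=0):
  M0 = (-0.0410, +0.0410, 0)
  M1 = (+0.0410, +0.0410, 0)
  M2 = (+0.0410, -0.0410, 0)
  M3 = (-0.0410, -0.0410, 0)
Detected image corners:
  c0 = (223.473146, 93.868548) px
  c1 = (287.929057, 128.477150) px
  c2 = (322.685476, 40.561807) px
  c3 = (253.539507, 9.968850) px
Planar DLT: solve 8×8 A·h = b for H (H[2,2]=1):
  H  [+608.56297 -261.27605 +270.54654]
  H  [+346.50152 +1080.28723 +68.57603]
  H  [-0.75581 +0.48950 +1.00000]
B = K⁻¹H; ‖b₁‖=1.781513, ‖b₂‖=1.781513; λ = 2/(‖b₁‖+‖b₂‖) = 0.561321, sign → tz>0 ⇒ λ=+0.561321
r₁ = λ·B[:,0] = (+0.77501,+0.46837,-0.42425); r₂ = λ·B[:,1] = (-0.38267,+0.88208,+0.27477)
r₃ = r₁×r₂ = (+0.50292,-0.05060,+0.86285); SVD([r₁ r₂ r₃]) → R = UVᵀ:
  R  [+0.77501 -0.38267 +0.50292]
  R  [+0.46837 +0.88208 -0.05060]
  R  [-0.42425 +0.27477 +0.86285]
t = (-0.05974, -0.14085, +0.56132) m
tr R = 2.519944; θ = arccos((tr R − 1)/2) = 0.707527 rad = 40.538°
axis k = ((R−Rᵀ)₃₂, (R−Rᵀ)₁₃, (R−Rᵀ)₂₁) / (2 sinθ) = (+0.250299, +0.713252, +0.654692)
rvec = θ·k = (+0.177093, +0.504645, +0.463212)

rvec=(0.1771, 0.5046, 0.4632) tvec=(-0.0597, -0.1409, 0.5613)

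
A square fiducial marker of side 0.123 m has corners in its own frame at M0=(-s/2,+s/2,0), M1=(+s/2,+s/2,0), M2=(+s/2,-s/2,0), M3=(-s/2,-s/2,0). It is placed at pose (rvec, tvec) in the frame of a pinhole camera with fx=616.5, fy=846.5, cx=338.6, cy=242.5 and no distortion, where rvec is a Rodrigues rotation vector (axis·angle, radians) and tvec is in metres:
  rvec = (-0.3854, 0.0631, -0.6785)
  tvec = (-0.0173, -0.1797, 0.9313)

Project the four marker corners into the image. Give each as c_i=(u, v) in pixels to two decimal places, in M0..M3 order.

c0=(319.28, 151.09) c1=(384.20, 80.87) c2=(334.58, 11.25) c3=(272.31, 77.52)

Intrinsics K: fx=616.5, fy=846.5, cx=338.6, cy=242.5
Marker side s = 0.123 m; corners in marker frame (Z=0):
  M0 = (-0.0615, +0.0615, 0)
  M1 = (+0.0615, +0.0615, 0)
  M2 = (+0.0615, -0.0615, 0)
  M3 = (-0.0615, -0.0615, 0)
rvec = (-0.3854, 0.0631, -0.6785), |rvec| = θ = 0.78286 rad = 44.855°
Rodrigues: sinθ=0.70531, 1−cosθ=0.29110; R = I + sinθ·[k]× + (1−cosθ)·[k]×²:
    [+0.77945 +0.59974 +0.18105]
    [-0.62284 +0.71079 +0.32689]
    [+0.06736 -0.36756 +0.92756]
t = (-0.0173, -0.1797, 0.9313) m
M0: Pc = R·M0+t = (-0.02835, -0.09768, +0.90455); u = 616.5·(-0.02835)/0.90455 + 338.6 = 319.2765, v = 846.5·(-0.09768)/0.90455 + 242.5 = 151.0870
M1: Pc = R·M1+t = (+0.06752, -0.17429, +0.91284); u = 616.5·(+0.06752)/0.91284 + 338.6 = 384.2006, v = 846.5·(-0.17429)/0.91284 + 242.5 = 80.8749
M2: Pc = R·M2+t = (-0.00625, -0.26172, +0.95805); u = 616.5·(-0.00625)/0.95805 + 338.6 = 334.5795, v = 846.5·(-0.26172)/0.95805 + 242.5 = 11.2543
M3: Pc = R·M3+t = (-0.10212, -0.18511, +0.94976); u = 616.5·(-0.10212)/0.94976 + 338.6 = 272.3131, v = 846.5·(-0.18511)/0.94976 + 242.5 = 77.5170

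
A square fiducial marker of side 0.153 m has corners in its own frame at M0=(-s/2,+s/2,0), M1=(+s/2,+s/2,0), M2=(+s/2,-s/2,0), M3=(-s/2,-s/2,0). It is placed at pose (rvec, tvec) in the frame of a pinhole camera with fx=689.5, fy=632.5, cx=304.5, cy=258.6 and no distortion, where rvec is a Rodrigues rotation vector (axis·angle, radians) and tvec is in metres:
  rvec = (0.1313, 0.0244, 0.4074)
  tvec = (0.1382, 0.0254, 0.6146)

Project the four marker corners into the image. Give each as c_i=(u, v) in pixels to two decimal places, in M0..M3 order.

c0=(346.32, 324.09) c1=(501.26, 385.46) c2=(576.48, 244.10) c3=(416.40, 180.58)

Intrinsics K: fx=689.5, fy=632.5, cx=304.5, cy=258.6
Marker side s = 0.153 m; corners in marker frame (Z=0):
  M0 = (-0.0765, +0.0765, 0)
  M1 = (+0.0765, +0.0765, 0)
  M2 = (+0.0765, -0.0765, 0)
  M3 = (-0.0765, -0.0765, 0)
rvec = (0.1313, 0.0244, 0.4074), |rvec| = θ = 0.42873 rad = 24.564°
Rodrigues: sinθ=0.41572, 1−cosθ=0.09051; R = I + sinθ·[k]× + (1−cosθ)·[k]×²:
    [+0.91798 -0.39346 +0.05000]
    [+0.39661 +0.90979 -0.12242]
    [+0.00268 +0.13221 +0.99122]
t = (0.1382, 0.0254, 0.6146) m
M0: Pc = R·M0+t = (+0.03787, +0.06466, +0.62451); u = 689.5·(+0.03787)/0.62451 + 304.5 = 346.3165, v = 632.5·(+0.06466)/0.62451 + 258.6 = 324.0853
M1: Pc = R·M1+t = (+0.17833, +0.12534, +0.62492); u = 689.5·(+0.17833)/0.62492 + 304.5 = 501.2551, v = 632.5·(+0.12534)/0.62492 + 258.6 = 385.4600
M2: Pc = R·M2+t = (+0.23853, -0.01386, +0.60469); u = 689.5·(+0.23853)/0.60469 + 304.5 = 576.4787, v = 632.5·(-0.01386)/0.60469 + 258.6 = 244.1047
M3: Pc = R·M3+t = (+0.09807, -0.07454, +0.60428); u = 689.5·(+0.09807)/0.60428 + 304.5 = 416.4046, v = 632.5·(-0.07454)/0.60428 + 258.6 = 180.5796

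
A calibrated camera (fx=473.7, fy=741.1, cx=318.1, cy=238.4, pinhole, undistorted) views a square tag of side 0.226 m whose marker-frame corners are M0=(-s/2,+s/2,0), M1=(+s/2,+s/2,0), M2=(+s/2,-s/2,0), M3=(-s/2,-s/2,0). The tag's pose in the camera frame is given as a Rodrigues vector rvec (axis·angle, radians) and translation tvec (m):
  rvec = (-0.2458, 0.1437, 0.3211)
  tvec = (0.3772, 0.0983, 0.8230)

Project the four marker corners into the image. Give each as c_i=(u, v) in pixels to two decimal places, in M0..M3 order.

c0=(453.45, 391.36) c1=(589.58, 462.51) c2=(616.13, 263.14) c3=(486.41, 205.24)

Intrinsics K: fx=473.7, fy=741.1, cx=318.1, cy=238.4
Marker side s = 0.226 m; corners in marker frame (Z=0):
  M0 = (-0.1130, +0.1130, 0)
  M1 = (+0.1130, +0.1130, 0)
  M2 = (+0.1130, -0.1130, 0)
  M3 = (-0.1130, -0.1130, 0)
rvec = (-0.2458, 0.1437, 0.3211), |rvec| = θ = 0.42915 rad = 24.589°
Rodrigues: sinθ=0.41610, 1−cosθ=0.09068; R = I + sinθ·[k]× + (1−cosθ)·[k]×²:
    [+0.93907 -0.32873 +0.10047]
    [+0.29394 +0.91949 +0.26104]
    [-0.17819 -0.21561 +0.96008]
t = (0.3772, 0.0983, 0.8230) m
M0: Pc = R·M0+t = (+0.23394, +0.16899, +0.81877); u = 473.7·(+0.23394)/0.81877 + 318.1 = 453.4455, v = 741.1·(+0.16899)/0.81877 + 238.4 = 391.3556
M1: Pc = R·M1+t = (+0.44617, +0.23542, +0.77850); u = 473.7·(+0.44617)/0.77850 + 318.1 = 589.5833, v = 741.1·(+0.23542)/0.77850 + 238.4 = 462.5074
M2: Pc = R·M2+t = (+0.52046, +0.02761, +0.82723); u = 473.7·(+0.52046)/0.82723 + 318.1 = 616.1341, v = 741.1·(+0.02761)/0.82723 + 238.4 = 263.1386
M3: Pc = R·M3+t = (+0.30823, -0.03882, +0.86750); u = 473.7·(+0.30823)/0.86750 + 318.1 = 486.4106, v = 741.1·(-0.03882)/0.86750 + 238.4 = 205.2385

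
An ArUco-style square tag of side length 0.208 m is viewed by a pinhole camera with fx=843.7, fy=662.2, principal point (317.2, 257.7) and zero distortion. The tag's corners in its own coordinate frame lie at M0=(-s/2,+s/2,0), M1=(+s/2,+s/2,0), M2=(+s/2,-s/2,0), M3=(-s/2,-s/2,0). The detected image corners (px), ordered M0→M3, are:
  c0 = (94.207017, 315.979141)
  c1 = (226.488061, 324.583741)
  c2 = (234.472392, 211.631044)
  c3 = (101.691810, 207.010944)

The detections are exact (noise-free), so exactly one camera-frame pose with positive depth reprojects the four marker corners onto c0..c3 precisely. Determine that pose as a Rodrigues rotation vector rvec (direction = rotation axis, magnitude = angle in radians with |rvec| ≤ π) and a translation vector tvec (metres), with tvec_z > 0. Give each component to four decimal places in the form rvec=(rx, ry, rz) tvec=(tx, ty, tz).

Intrinsics K: fx=843.7, fy=662.2, cx=317.2, cy=257.7
Marker side s = 0.208 m; corners in marker frame (Z=0):
  M0 = (-0.1040, +0.1040, 0)
  M1 = (+0.1040, +0.1040, 0)
  M2 = (+0.1040, -0.1040, 0)
  M3 = (-0.1040, -0.1040, 0)
Detected image corners:
  c0 = (94.207017, 315.979141) px
  c1 = (226.488061, 324.583741) px
  c2 = (234.472392, 211.631044) px
  c3 = (101.691810, 207.010944) px
Planar DLT: solve 8×8 A·h = b for H (H[2,2]=1):
  H  [+608.73780 -35.84710 +163.01853]
  H  [-14.04377 +535.41442 +264.78796]
  H  [-0.17312 +0.00802 +1.00000]
B = K⁻¹H; ‖b₁‖=0.806743, ‖b₂‖=0.806743; λ = 2/(‖b₁‖+‖b₂‖) = 1.239553, sign → tz>0 ⇒ λ=+1.239553
r₁ = λ·B[:,0] = (+0.97503,+0.05722,-0.21459); r₂ = λ·B[:,1] = (-0.05640,+0.99836,+0.00994)
r₃ = r₁×r₂ = (+0.21481,+0.00241,+0.97665); SVD([r₁ r₂ r₃]) → R = UVᵀ:
  R  [+0.97503 -0.05640 +0.21481]
  R  [+0.05722 +0.99836 +0.00241]
  R  [-0.21459 +0.00994 +0.97665]
t = (-0.22652, +0.01327, +1.23955) m
tr R = 2.950039; θ = arccos((tr R − 1)/2) = 0.223987 rad = 12.833°
axis k = ((R−Rᵀ)₃₂, (R−Rᵀ)₁₃, (R−Rᵀ)₂₁) / (2 sinθ) = (+0.016941, +0.966589, +0.255772)
rvec = θ·k = (+0.003795, +0.216503, +0.057290)

rvec=(0.0038, 0.2165, 0.0573) tvec=(-0.2265, 0.0133, 1.2396)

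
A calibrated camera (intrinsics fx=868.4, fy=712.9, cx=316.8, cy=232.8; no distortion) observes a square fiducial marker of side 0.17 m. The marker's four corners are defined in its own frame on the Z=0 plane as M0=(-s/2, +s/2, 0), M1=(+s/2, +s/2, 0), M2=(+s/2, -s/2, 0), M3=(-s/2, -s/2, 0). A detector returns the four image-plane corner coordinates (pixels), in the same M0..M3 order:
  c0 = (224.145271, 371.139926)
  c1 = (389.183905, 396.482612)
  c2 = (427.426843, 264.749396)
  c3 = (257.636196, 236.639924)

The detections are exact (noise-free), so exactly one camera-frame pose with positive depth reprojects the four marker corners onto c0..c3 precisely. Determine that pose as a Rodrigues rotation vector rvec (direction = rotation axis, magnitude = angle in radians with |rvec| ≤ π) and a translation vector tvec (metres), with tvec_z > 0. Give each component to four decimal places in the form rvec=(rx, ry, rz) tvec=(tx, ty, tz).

Intrinsics K: fx=868.4, fy=712.9, cx=316.8, cy=232.8
Marker side s = 0.17 m; corners in marker frame (Z=0):
  M0 = (-0.0850, +0.0850, 0)
  M1 = (+0.0850, +0.0850, 0)
  M2 = (+0.0850, -0.0850, 0)
  M3 = (-0.0850, -0.0850, 0)
Detected image corners:
  c0 = (224.145271, 371.139926) px
  c1 = (389.183905, 396.482612) px
  c2 = (427.426843, 264.749396) px
  c3 = (257.636196, 236.639924) px
Planar DLT: solve 8×8 A·h = b for H (H[2,2]=1):
  H  [+1012.18898 -150.96862 +324.92111]
  H  [+184.07619 +841.73415 +318.39734]
  H  [+0.08508 +0.18520 +1.00000]
B = K⁻¹H; ‖b₁‖=1.160826, ‖b₂‖=1.160826; λ = 2/(‖b₁‖+‖b₂‖) = 0.861455, sign → tz>0 ⇒ λ=+0.861455
r₁ = λ·B[:,0] = (+0.97736,+0.19850,+0.07329); r₂ = λ·B[:,1] = (-0.20796,+0.96504,+0.15954)
r₃ = r₁×r₂ = (-0.03906,-0.17117,+0.98447); SVD([r₁ r₂ r₃]) → R = UVᵀ:
  R  [+0.97736 -0.20796 -0.03906]
  R  [+0.19850 +0.96504 -0.17117]
  R  [+0.07329 +0.15954 +0.98447]
t = (+0.00806, +0.10343, +0.86146) m
tr R = 2.926862; θ = arccos((tr R − 1)/2) = 0.271271 rad = 15.543°
axis k = ((R−Rᵀ)₃₂, (R−Rᵀ)₁₃, (R−Rᵀ)₂₁) / (2 sinθ) = (+0.617091, -0.209652, +0.758449)
rvec = θ·k = (+0.167399, -0.056873, +0.205745)

rvec=(0.1674, -0.0569, 0.2057) tvec=(0.0081, 0.1034, 0.8615)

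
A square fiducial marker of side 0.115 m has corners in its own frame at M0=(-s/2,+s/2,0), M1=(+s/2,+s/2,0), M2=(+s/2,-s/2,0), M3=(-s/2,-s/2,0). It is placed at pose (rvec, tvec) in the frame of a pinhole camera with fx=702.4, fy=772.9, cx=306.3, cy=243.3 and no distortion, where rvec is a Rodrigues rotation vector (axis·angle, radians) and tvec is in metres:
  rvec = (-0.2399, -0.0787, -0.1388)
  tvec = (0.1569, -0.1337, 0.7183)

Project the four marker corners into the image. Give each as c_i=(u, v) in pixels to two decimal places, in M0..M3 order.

Intrinsics K: fx=702.4, fy=772.9, cx=306.3, cy=243.3
Marker side s = 0.115 m; corners in marker frame (Z=0):
  M0 = (-0.0575, +0.0575, 0)
  M1 = (+0.0575, +0.0575, 0)
  M2 = (+0.0575, -0.0575, 0)
  M3 = (-0.0575, -0.0575, 0)
rvec = (-0.2399, -0.0787, -0.1388), |rvec| = θ = 0.28812 rad = 16.508°
Rodrigues: sinθ=0.28415, 1−cosθ=0.04122; R = I + sinθ·[k]× + (1−cosθ)·[k]×²:
    [+0.98736 +0.14626 -0.06108]
    [-0.12751 +0.96186 +0.24202]
    [+0.09415 -0.23117 +0.96835]
t = (0.1569, -0.1337, 0.7183) m
M0: Pc = R·M0+t = (+0.10854, -0.07106, +0.69959); u = 702.4·(+0.10854)/0.69959 + 306.3 = 415.2723, v = 772.9·(-0.07106)/0.69959 + 243.3 = 164.7927
M1: Pc = R·M1+t = (+0.22208, -0.08573, +0.71042); u = 702.4·(+0.22208)/0.71042 + 306.3 = 525.8757, v = 772.9·(-0.08573)/0.71042 + 243.3 = 150.0356
M2: Pc = R·M2+t = (+0.20526, -0.19634, +0.73701); u = 702.4·(+0.20526)/0.73701 + 306.3 = 501.9249, v = 772.9·(-0.19634)/0.73701 + 243.3 = 37.3991
M3: Pc = R·M3+t = (+0.09172, -0.18167, +0.72618); u = 702.4·(+0.09172)/0.72618 + 306.3 = 395.0135, v = 772.9·(-0.18167)/0.72618 + 243.3 = 49.9365

c0=(415.27, 164.79) c1=(525.88, 150.04) c2=(501.92, 37.40) c3=(395.01, 49.94)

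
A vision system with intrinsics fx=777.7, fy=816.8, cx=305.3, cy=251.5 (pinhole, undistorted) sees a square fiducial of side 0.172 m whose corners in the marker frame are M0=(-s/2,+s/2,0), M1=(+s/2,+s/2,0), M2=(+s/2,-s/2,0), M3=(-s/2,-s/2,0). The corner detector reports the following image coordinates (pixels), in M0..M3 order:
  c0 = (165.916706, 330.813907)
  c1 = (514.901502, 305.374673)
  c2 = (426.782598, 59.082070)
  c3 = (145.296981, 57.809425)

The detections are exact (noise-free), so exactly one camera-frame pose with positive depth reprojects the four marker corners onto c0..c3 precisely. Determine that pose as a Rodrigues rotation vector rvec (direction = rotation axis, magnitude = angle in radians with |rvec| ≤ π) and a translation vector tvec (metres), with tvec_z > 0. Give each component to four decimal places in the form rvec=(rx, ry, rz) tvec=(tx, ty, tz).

rvec=(-0.6124, -0.2033, -0.1169) tvec=(0.0065, -0.0401, 0.4172)

Intrinsics K: fx=777.7, fy=816.8, cx=305.3, cy=251.5
Marker side s = 0.172 m; corners in marker frame (Z=0):
  M0 = (-0.0860, +0.0860, 0)
  M1 = (+0.0860, +0.0860, 0)
  M2 = (+0.0860, -0.0860, 0)
  M3 = (-0.0860, -0.0860, 0)
Detected image corners:
  c0 = (165.916706, 330.813907) px
  c1 = (514.901502, 305.374673) px
  c2 = (426.782598, 59.082070) px
  c3 = (145.296981, 57.809425) px
Planar DLT: solve 8×8 A·h = b for H (H[2,2]=1):
  H  [+1978.04862 -93.74020 +317.36194]
  H  [+39.57039 +1254.22713 +173.06046]
  H  [+0.53589 -1.33733 +1.00000]
B = K⁻¹H; ‖b₁‖=2.396677, ‖b₂‖=2.396677; λ = 2/(‖b₁‖+‖b₂‖) = 0.417244, sign → tz>0 ⇒ λ=+0.417244
r₁ = λ·B[:,0] = (+0.97347,-0.04863,+0.22360); r₂ = λ·B[:,1] = (+0.16876,+0.81251,-0.55799)
r₃ = r₁×r₂ = (-0.15454,+0.58092,+0.79916); SVD([r₁ r₂ r₃]) → R = UVᵀ:
  R  [+0.97347 +0.16876 -0.15454]
  R  [-0.04863 +0.81251 +0.58092]
  R  [+0.22360 -0.55799 +0.79916]
t = (+0.00647, -0.04007, +0.41724) m
tr R = 2.585128; θ = arccos((tr R − 1)/2) = 0.655794 rad = 37.574°
axis k = ((R−Rᵀ)₃₂, (R−Rᵀ)₁₃, (R−Rᵀ)₂₁) / (2 sinθ) = (-0.933860, -0.310052, -0.178251)
rvec = θ·k = (-0.612419, -0.203330, -0.116896)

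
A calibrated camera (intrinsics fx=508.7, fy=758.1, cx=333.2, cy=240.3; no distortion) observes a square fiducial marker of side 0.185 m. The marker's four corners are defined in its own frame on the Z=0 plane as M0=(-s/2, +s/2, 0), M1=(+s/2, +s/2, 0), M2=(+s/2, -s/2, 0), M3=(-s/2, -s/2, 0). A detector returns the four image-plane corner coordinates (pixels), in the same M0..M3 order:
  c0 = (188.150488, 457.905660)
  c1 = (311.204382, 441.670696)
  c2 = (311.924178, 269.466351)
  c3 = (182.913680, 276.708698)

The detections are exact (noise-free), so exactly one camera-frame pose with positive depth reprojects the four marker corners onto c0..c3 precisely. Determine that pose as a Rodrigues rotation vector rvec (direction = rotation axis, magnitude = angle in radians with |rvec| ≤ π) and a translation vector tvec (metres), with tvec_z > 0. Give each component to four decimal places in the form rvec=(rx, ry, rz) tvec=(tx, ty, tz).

rvec=(0.1911, -0.2244, -0.0074) tvec=(-0.1232, 0.1227, 0.7558)

Intrinsics K: fx=508.7, fy=758.1, cx=333.2, cy=240.3
Marker side s = 0.185 m; corners in marker frame (Z=0):
  M0 = (-0.0925, +0.0925, 0)
  M1 = (+0.0925, +0.0925, 0)
  M2 = (+0.0925, -0.0925, 0)
  M3 = (-0.0925, -0.0925, 0)
Detected image corners:
  c0 = (188.150488, 457.905660) px
  c1 = (311.204382, 441.670696) px
  c2 = (311.924178, 269.466351) px
  c3 = (182.913680, 276.708698) px
Planar DLT: solve 8×8 A·h = b for H (H[2,2]=1):
  H  [+753.38777 +73.97185 +250.27473]
  H  [+41.42218 +1044.93112 +363.32458]
  H  [+0.29172 +0.25025 +1.00000]
B = K⁻¹H; ‖b₁‖=1.323047, ‖b₂‖=1.323047; λ = 2/(‖b₁‖+‖b₂‖) = 0.755831, sign → tz>0 ⇒ λ=+0.755831
r₁ = λ·B[:,0] = (+0.97497,-0.02859,+0.22049); r₂ = λ·B[:,1] = (-0.01398,+0.98185,+0.18914)
r₃ = r₁×r₂ = (-0.22189,-0.18749,+0.95688); SVD([r₁ r₂ r₃]) → R = UVᵀ:
  R  [+0.97497 -0.01398 -0.22189]
  R  [-0.02859 +0.98185 -0.18749]
  R  [+0.22049 +0.18914 +0.95688]
t = (-0.12321, +0.12266, +0.75583) m
tr R = 2.913696; θ = arccos((tr R − 1)/2) = 0.294843 rad = 16.893°
axis k = ((R−Rᵀ)₃₂, (R−Rᵀ)₁₃, (R−Rᵀ)₂₁) / (2 sinθ) = (+0.648055, -0.761179, -0.025138)
rvec = θ·k = (+0.191074, -0.224428, -0.007412)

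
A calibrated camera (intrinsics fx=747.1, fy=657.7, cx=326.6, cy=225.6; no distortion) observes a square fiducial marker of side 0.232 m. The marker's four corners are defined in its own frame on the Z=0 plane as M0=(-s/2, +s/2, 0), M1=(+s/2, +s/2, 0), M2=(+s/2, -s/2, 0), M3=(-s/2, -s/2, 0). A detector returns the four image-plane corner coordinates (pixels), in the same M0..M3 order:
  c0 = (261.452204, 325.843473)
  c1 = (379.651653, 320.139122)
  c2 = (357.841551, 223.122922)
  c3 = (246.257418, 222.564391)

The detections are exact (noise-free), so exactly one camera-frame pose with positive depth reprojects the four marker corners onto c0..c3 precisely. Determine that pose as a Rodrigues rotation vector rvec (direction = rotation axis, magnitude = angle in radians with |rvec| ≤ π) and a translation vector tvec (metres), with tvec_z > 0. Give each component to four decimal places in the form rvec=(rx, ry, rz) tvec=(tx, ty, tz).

rvec=(-0.4516, -0.3739, -0.0830) tvec=(-0.0262, 0.0980, 1.4140)

Intrinsics K: fx=747.1, fy=657.7, cx=326.6, cy=225.6
Marker side s = 0.232 m; corners in marker frame (Z=0):
  M0 = (-0.1160, +0.1160, 0)
  M1 = (+0.1160, +0.1160, 0)
  M2 = (+0.1160, -0.1160, 0)
  M3 = (-0.1160, -0.1160, 0)
Detected image corners:
  c0 = (261.452204, 325.843473) px
  c1 = (379.651653, 320.139122) px
  c2 = (357.841551, 223.122922) px
  c3 = (246.257418, 222.564391) px
Planar DLT: solve 8×8 A·h = b for H (H[2,2]=1):
  H  [+576.33282 -10.21387 +312.73559]
  H  [+60.89439 +352.00744 +271.19160]
  H  [+0.26209 -0.29039 +1.00000]
B = K⁻¹H; ‖b₁‖=0.707215, ‖b₂‖=0.707215; λ = 2/(‖b₁‖+‖b₂‖) = 1.413997, sign → tz>0 ⇒ λ=+1.413997
r₁ = λ·B[:,0] = (+0.92879,+0.00380,+0.37060); r₂ = λ·B[:,1] = (+0.16017,+0.89763,-0.41061)
r₃ = r₁×r₂ = (-0.33422,+0.44073,+0.83310); SVD([r₁ r₂ r₃]) → R = UVᵀ:
  R  [+0.92879 +0.16017 -0.33422]
  R  [+0.00380 +0.89763 +0.44073]
  R  [+0.37060 -0.41061 +0.83310]
t = (-0.02624, +0.09802, +1.41400) m
tr R = 2.659514; θ = arccos((tr R − 1)/2) = 0.592124 rad = 33.926°
axis k = ((R−Rᵀ)₃₂, (R−Rᵀ)₁₃, (R−Rᵀ)₂₁) / (2 sinθ) = (-0.762684, -0.631418, -0.140089)
rvec = θ·k = (-0.451603, -0.373878, -0.082950)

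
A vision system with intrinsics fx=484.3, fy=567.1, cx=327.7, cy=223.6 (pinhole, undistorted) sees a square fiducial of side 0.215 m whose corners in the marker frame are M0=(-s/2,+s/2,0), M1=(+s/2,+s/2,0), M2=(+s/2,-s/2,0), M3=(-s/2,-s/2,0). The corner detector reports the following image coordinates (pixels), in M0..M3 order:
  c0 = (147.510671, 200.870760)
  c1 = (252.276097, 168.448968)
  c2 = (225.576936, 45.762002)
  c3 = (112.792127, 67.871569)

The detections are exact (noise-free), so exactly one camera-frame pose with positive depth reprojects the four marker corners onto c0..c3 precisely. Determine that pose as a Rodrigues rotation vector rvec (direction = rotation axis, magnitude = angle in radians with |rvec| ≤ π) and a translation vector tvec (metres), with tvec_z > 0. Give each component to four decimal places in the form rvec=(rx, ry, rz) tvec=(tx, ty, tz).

rvec=(0.1628, -0.4428, -0.2630) tvec=(-0.2746, -0.1703, 0.9476)

Intrinsics K: fx=484.3, fy=567.1, cx=327.7, cy=223.6
Marker side s = 0.215 m; corners in marker frame (Z=0):
  M0 = (-0.1075, +0.1075, 0)
  M1 = (+0.1075, +0.1075, 0)
  M2 = (+0.1075, -0.1075, 0)
  M3 = (-0.1075, -0.1075, 0)
Detected image corners:
  c0 = (147.510671, 200.870760) px
  c1 = (252.276097, 168.448968) px
  c2 = (225.576936, 45.762002) px
  c3 = (112.792127, 67.871569) px
Planar DLT: solve 8×8 A·h = b for H (H[2,2]=1):
  H  [+583.51496 +183.23363 +187.38017]
  H  [-76.33916 +620.51716 +121.65461]
  H  [+0.42285 +0.22353 +1.00000]
B = K⁻¹H; ‖b₁‖=1.055317, ‖b₂‖=1.055317; λ = 2/(‖b₁‖+‖b₂‖) = 0.947582, sign → tz>0 ⇒ λ=+0.947582
r₁ = λ·B[:,0] = (+0.87058,-0.28554,+0.40069); r₂ = λ·B[:,1] = (+0.21519,+0.95332,+0.21181)
r₃ = r₁×r₂ = (-0.44246,-0.09817,+0.89140); SVD([r₁ r₂ r₃]) → R = UVᵀ:
  R  [+0.87058 +0.21519 -0.44246]
  R  [-0.28554 +0.95332 -0.09817]
  R  [+0.40069 +0.21181 +0.89140]
t = (-0.27455, -0.17034, +0.94758) m
tr R = 2.715305; θ = arccos((tr R − 1)/2) = 0.540109 rad = 30.946°
axis k = ((R−Rᵀ)₃₂, (R−Rᵀ)₁₃, (R−Rᵀ)₂₁) / (2 sinθ) = (+0.301407, -0.819818, -0.486880)
rvec = θ·k = (+0.162792, -0.442791, -0.262968)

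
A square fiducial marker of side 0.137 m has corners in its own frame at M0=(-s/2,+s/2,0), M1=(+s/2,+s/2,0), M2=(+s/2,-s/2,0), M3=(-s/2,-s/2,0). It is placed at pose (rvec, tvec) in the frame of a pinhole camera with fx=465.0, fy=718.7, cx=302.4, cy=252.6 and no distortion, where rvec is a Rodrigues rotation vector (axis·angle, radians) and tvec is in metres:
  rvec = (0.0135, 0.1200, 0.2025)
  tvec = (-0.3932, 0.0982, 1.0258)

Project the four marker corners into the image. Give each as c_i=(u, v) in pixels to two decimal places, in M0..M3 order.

Intrinsics K: fx=465.0, fy=718.7, cx=302.4, cy=252.6
Marker side s = 0.137 m; corners in marker frame (Z=0):
  M0 = (-0.0685, +0.0685, 0)
  M1 = (+0.0685, +0.0685, 0)
  M2 = (+0.0685, -0.0685, 0)
  M3 = (-0.0685, -0.0685, 0)
rvec = (0.0135, 0.1200, 0.2025), |rvec| = θ = 0.23577 rad = 13.509°
Rodrigues: sinθ=0.23359, 1−cosθ=0.02767; R = I + sinθ·[k]× + (1−cosθ)·[k]×²:
    [+0.97242 -0.19982 +0.12025]
    [+0.20144 +0.97950 -0.00128]
    [-0.11753 +0.02547 +0.99274]
t = (-0.3932, 0.0982, 1.0258) m
M0: Pc = R·M0+t = (-0.47350, +0.15150, +1.03560); u = 465.0·(-0.47350)/1.03560 + 302.4 = 89.7909, v = 718.7·(+0.15150)/1.03560 + 252.6 = 357.7388
M1: Pc = R·M1+t = (-0.34028, +0.17909, +1.01949); u = 465.0·(-0.34028)/1.01949 + 302.4 = 147.1968, v = 718.7·(+0.17909)/1.01949 + 252.6 = 378.8538
M2: Pc = R·M2+t = (-0.31290, +0.04490, +1.01600); u = 465.0·(-0.31290)/1.01600 + 302.4 = 159.1930, v = 718.7·(+0.04490)/1.01600 + 252.6 = 284.3631
M3: Pc = R·M3+t = (-0.44612, +0.01731, +1.03211); u = 465.0·(-0.44612)/1.03211 + 302.4 = 101.4059, v = 718.7·(+0.01731)/1.03211 + 252.6 = 264.6508

c0=(89.79, 357.74) c1=(147.20, 378.85) c2=(159.19, 284.36) c3=(101.41, 264.65)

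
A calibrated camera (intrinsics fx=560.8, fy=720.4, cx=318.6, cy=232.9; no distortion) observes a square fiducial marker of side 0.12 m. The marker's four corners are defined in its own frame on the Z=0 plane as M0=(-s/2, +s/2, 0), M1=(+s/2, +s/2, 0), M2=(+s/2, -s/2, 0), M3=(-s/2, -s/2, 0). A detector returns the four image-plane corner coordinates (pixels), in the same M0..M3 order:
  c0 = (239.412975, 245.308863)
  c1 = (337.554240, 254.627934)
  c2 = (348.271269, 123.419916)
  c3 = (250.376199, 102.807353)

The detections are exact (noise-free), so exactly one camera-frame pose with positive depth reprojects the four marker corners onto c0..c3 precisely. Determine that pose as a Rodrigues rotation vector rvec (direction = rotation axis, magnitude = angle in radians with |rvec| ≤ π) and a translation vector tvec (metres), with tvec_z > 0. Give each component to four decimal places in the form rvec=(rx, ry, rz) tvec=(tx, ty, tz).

Intrinsics K: fx=560.8, fy=720.4, cx=318.6, cy=232.9
Marker side s = 0.12 m; corners in marker frame (Z=0):
  M0 = (-0.0600, +0.0600, 0)
  M1 = (+0.0600, +0.0600, 0)
  M2 = (+0.0600, -0.0600, 0)
  M3 = (-0.0600, -0.0600, 0)
Detected image corners:
  c0 = (239.412975, 245.308863) px
  c1 = (337.554240, 254.627934) px
  c2 = (348.271269, 123.419916) px
  c3 = (250.376199, 102.807353) px
Planar DLT: solve 8×8 A·h = b for H (H[2,2]=1):
  H  [+1017.18297 -74.28555 +295.89060]
  H  [+248.32247 +1148.41887 +182.07070]
  H  [+0.68173 +0.05446 +1.00000]
B = K⁻¹H; ‖b₁‖=1.585914, ‖b₂‖=1.585914; λ = 2/(‖b₁‖+‖b₂‖) = 0.630551, sign → tz>0 ⇒ λ=+0.630551
r₁ = λ·B[:,0] = (+0.89949,+0.07838,+0.42986); r₂ = λ·B[:,1] = (-0.10304,+0.99408,+0.03434)
r₃ = r₁×r₂ = (-0.42463,-0.07518,+0.90224); SVD([r₁ r₂ r₃]) → R = UVᵀ:
  R  [+0.89949 -0.10304 -0.42463]
  R  [+0.07838 +0.99408 -0.07518]
  R  [+0.42986 +0.03434 +0.90224]
t = (-0.02553, -0.04449, +0.63055) m
tr R = 2.795811; θ = arccos((tr R − 1)/2) = 0.455808 rad = 26.116°
axis k = ((R−Rᵀ)₃₂, (R−Rᵀ)₁₃, (R−Rᵀ)₂₁) / (2 sinθ) = (+0.124404, -0.970598, +0.206066)
rvec = θ·k = (+0.056704, -0.442406, +0.093926)

rvec=(0.0567, -0.4424, 0.0939) tvec=(-0.0255, -0.0445, 0.6306)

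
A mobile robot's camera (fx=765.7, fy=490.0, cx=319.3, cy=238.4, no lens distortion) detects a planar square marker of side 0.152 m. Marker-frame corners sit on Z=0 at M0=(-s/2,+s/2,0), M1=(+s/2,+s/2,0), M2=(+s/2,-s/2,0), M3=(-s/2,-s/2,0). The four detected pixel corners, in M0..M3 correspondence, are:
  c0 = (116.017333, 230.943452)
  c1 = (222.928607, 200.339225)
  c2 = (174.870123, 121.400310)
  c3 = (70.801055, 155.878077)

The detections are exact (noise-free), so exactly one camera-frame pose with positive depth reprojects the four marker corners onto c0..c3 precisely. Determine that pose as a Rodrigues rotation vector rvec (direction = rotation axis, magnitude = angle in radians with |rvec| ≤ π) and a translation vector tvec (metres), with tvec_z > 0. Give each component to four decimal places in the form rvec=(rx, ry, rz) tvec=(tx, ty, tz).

rvec=(0.0354, 0.3129, -0.3742) tvec=(-0.2047, -0.1116, 0.8980)

Intrinsics K: fx=765.7, fy=490.0, cx=319.3, cy=238.4
Marker side s = 0.152 m; corners in marker frame (Z=0):
  M0 = (-0.0760, +0.0760, 0)
  M1 = (+0.0760, +0.0760, 0)
  M2 = (+0.0760, -0.0760, 0)
  M3 = (-0.0760, -0.0760, 0)
Detected image corners:
  c0 = (116.017333, 230.943452) px
  c1 = (222.928607, 200.339225) px
  c2 = (174.870123, 121.400310) px
  c3 = (70.801055, 155.878077) px
Planar DLT: solve 8×8 A·h = b for H (H[2,2]=1):
  H  [+644.01580 +302.77145 +144.73726]
  H  [-274.68690 +501.64362 +177.48684]
  H  [-0.34197 -0.02607 +1.00000]
B = K⁻¹H; ‖b₁‖=1.113541, ‖b₂‖=1.113541; λ = 2/(‖b₁‖+‖b₂‖) = 0.898036, sign → tz>0 ⇒ λ=+0.898036
r₁ = λ·B[:,0] = (+0.88338,-0.35401,-0.30710); r₂ = λ·B[:,1] = (+0.36486,+0.93077,-0.02341)
r₃ = r₁×r₂ = (+0.29413,-0.09137,+0.95139); SVD([r₁ r₂ r₃]) → R = UVᵀ:
  R  [+0.88338 +0.36486 +0.29413]
  R  [-0.35401 +0.93077 -0.09137]
  R  [-0.30710 -0.02341 +0.95139]
t = (-0.20473, -0.11164, +0.89804) m
tr R = 2.765539; θ = arccos((tr R − 1)/2) = 0.489071 rad = 28.022°
axis k = ((R−Rᵀ)₃₂, (R−Rᵀ)₁₃, (R−Rᵀ)₂₁) / (2 sinθ) = (+0.072321, +0.639865, -0.765077)
rvec = θ·k = (+0.035370, +0.312939, -0.374177)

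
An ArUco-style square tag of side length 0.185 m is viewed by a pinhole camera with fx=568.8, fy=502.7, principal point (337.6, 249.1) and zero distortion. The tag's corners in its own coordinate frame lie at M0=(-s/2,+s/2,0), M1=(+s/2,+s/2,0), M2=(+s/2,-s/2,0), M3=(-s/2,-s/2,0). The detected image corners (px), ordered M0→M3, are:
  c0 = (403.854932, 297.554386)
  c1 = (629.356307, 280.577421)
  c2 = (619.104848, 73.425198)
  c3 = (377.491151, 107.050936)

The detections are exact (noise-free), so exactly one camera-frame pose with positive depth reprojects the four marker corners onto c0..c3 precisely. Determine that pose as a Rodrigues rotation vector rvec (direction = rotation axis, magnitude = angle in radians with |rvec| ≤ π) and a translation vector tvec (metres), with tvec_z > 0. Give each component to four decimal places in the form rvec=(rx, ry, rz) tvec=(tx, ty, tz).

rvec=(0.2021, 0.1772, -0.1226) tvec=(0.1359, -0.0512, 0.4659)

Intrinsics K: fx=568.8, fy=502.7, cx=337.6, cy=249.1
Marker side s = 0.185 m; corners in marker frame (Z=0):
  M0 = (-0.0925, +0.0925, 0)
  M1 = (+0.0925, +0.0925, 0)
  M2 = (+0.0925, -0.0925, 0)
  M3 = (-0.0925, -0.0925, 0)
Detected image corners:
  c0 = (403.854932, 297.554386) px
  c1 = (629.356307, 280.577421) px
  c2 = (619.104848, 73.425198) px
  c3 = (377.491151, 107.050936) px
Planar DLT: solve 8×8 A·h = b for H (H[2,2]=1):
  H  [+1057.27226 +305.76206 +503.46078]
  H  [-211.16293 +1149.76033 +193.83970]
  H  [-0.40117 +0.40435 +1.00000]
B = K⁻¹H; ‖b₁‖=2.146346, ‖b₂‖=2.146346; λ = 2/(‖b₁‖+‖b₂‖) = 0.465908, sign → tz>0 ⇒ λ=+0.465908
r₁ = λ·B[:,0] = (+0.97695,-0.10309,-0.18691); r₂ = λ·B[:,1] = (+0.13864,+0.97226,+0.18839)
r₃ = r₁×r₂ = (+0.16230,-0.20996,+0.96415); SVD([r₁ r₂ r₃]) → R = UVᵀ:
  R  [+0.97695 +0.13864 +0.16230]
  R  [-0.10309 +0.97226 -0.20996]
  R  [-0.18691 +0.18839 +0.96415]
t = (+0.13586, -0.05122, +0.46591) m
tr R = 2.913359; θ = arccos((tr R − 1)/2) = 0.295422 rad = 16.926°
axis k = ((R−Rᵀ)₃₂, (R−Rᵀ)₁₃, (R−Rᵀ)₂₁) / (2 sinθ) = (+0.684107, +0.599715, -0.415138)
rvec = θ·k = (+0.202100, +0.177169, -0.122641)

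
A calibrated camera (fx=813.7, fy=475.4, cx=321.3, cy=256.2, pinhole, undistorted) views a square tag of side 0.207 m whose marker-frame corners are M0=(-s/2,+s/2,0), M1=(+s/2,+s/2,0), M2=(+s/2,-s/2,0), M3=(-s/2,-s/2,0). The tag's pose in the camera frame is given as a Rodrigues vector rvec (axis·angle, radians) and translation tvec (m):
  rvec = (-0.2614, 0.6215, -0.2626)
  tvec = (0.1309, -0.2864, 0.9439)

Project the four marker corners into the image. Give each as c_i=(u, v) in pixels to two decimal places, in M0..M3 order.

Intrinsics K: fx=813.7, fy=475.4, cx=321.3, cy=256.2
Marker side s = 0.207 m; corners in marker frame (Z=0):
  M0 = (-0.1035, +0.1035, 0)
  M1 = (+0.1035, +0.1035, 0)
  M2 = (+0.1035, -0.1035, 0)
  M3 = (-0.1035, -0.1035, 0)
rvec = (-0.2614, 0.6215, -0.2626), |rvec| = θ = 0.72357 rad = 41.457°
Rodrigues: sinθ=0.66206, 1−cosθ=0.25055; R = I + sinθ·[k]× + (1−cosθ)·[k]×²:
    [+0.78215 +0.16253 +0.60152]
    [-0.31803 +0.93430 +0.16108]
    [-0.53582 -0.31728 +0.78245]
t = (0.1309, -0.2864, 0.9439) m
M0: Pc = R·M0+t = (+0.06677, -0.15678, +0.96652); u = 813.7·(+0.06677)/0.96652 + 321.3 = 377.5125, v = 475.4·(-0.15678)/0.96652 + 256.2 = 179.0827
M1: Pc = R·M1+t = (+0.22867, -0.22262, +0.85560); u = 813.7·(+0.22867)/0.85560 + 321.3 = 538.7749, v = 475.4·(-0.22262)/0.85560 + 256.2 = 132.5078
M2: Pc = R·M2+t = (+0.19503, -0.41602, +0.92128); u = 813.7·(+0.19503)/0.92128 + 321.3 = 493.5560, v = 475.4·(-0.41602)/0.92128 + 256.2 = 41.5275
M3: Pc = R·M3+t = (+0.03313, -0.35018, +1.03220); u = 813.7·(+0.03313)/1.03220 + 321.3 = 347.4136, v = 475.4·(-0.35018)/1.03220 + 256.2 = 94.9152

c0=(377.51, 179.08) c1=(538.77, 132.51) c2=(493.56, 41.53) c3=(347.41, 94.92)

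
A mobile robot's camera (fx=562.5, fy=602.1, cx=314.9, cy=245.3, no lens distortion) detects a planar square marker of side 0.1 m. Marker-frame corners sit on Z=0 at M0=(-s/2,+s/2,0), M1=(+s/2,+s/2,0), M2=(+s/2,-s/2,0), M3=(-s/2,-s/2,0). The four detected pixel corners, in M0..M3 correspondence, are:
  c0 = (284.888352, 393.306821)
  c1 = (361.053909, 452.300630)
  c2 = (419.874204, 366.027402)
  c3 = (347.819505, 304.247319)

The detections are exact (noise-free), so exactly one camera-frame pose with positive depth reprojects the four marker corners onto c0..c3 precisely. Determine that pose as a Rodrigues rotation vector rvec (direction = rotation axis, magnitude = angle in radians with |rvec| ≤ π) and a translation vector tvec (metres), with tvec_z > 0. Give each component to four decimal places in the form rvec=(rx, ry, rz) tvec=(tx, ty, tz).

Intrinsics K: fx=562.5, fy=602.1, cx=314.9, cy=245.3
Marker side s = 0.1 m; corners in marker frame (Z=0):
  M0 = (-0.0500, +0.0500, 0)
  M1 = (+0.0500, +0.0500, 0)
  M2 = (+0.0500, -0.0500, 0)
  M3 = (-0.0500, -0.0500, 0)
Detected image corners:
  c0 = (284.888352, 393.306821) px
  c1 = (361.053909, 452.300630) px
  c2 = (419.874204, 366.027402) px
  c3 = (347.819505, 304.247319) px
Planar DLT: solve 8×8 A·h = b for H (H[2,2]=1):
  H  [+898.88144 -674.56988 +354.52256]
  H  [+773.39891 +805.28690 +379.23438]
  H  [+0.44700 -0.18752 +1.00000]
B = K⁻¹H; ‖b₁‖=1.797656, ‖b₂‖=1.797656; λ = 2/(‖b₁‖+‖b₂‖) = 0.556280, sign → tz>0 ⇒ λ=+0.556280
r₁ = λ·B[:,0] = (+0.74974,+0.61324,+0.24866); r₂ = λ·B[:,1] = (-0.60871,+0.78650,-0.10431)
r₃ = r₁×r₂ = (-0.25954,-0.07315,+0.96296); SVD([r₁ r₂ r₃]) → R = UVᵀ:
  R  [+0.74974 -0.60871 -0.25954]
  R  [+0.61324 +0.78650 -0.07315]
  R  [+0.24866 -0.10431 +0.96296]
t = (+0.03918, +0.12374, +0.55628) m
tr R = 2.499200; θ = arccos((tr R − 1)/2) = 0.723339 rad = 41.444°
axis k = ((R−Rᵀ)₃₂, (R−Rᵀ)₁₃, (R−Rᵀ)₂₁) / (2 sinθ) = (-0.023542, -0.383896, +0.923076)
rvec = θ·k = (-0.017028, -0.277687, +0.667697)

rvec=(-0.0170, -0.2777, 0.6677) tvec=(0.0392, 0.1237, 0.5563)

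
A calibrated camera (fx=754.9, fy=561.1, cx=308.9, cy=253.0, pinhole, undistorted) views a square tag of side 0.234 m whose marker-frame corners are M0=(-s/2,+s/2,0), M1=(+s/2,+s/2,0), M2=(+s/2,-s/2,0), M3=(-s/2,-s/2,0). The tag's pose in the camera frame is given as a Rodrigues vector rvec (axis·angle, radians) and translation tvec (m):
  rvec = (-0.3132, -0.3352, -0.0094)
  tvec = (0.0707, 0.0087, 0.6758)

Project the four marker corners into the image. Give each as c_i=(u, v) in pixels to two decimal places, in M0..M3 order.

c0=(267.88, 360.16) c1=(518.40, 356.38) c2=(484.41, 179.82) c3=(256.25, 163.26)

Intrinsics K: fx=754.9, fy=561.1, cx=308.9, cy=253.0
Marker side s = 0.234 m; corners in marker frame (Z=0):
  M0 = (-0.1170, +0.1170, 0)
  M1 = (+0.1170, +0.1170, 0)
  M2 = (+0.1170, -0.1170, 0)
  M3 = (-0.1170, -0.1170, 0)
rvec = (-0.3132, -0.3352, -0.0094), |rvec| = θ = 0.45885 rad = 26.290°
Rodrigues: sinθ=0.44292, 1−cosθ=0.10344; R = I + sinθ·[k]× + (1−cosθ)·[k]×²:
    [+0.94476 +0.06065 -0.32211]
    [+0.04250 +0.95176 +0.30387]
    [+0.32501 -0.30078 +0.89661]
t = (0.0707, 0.0087, 0.6758) m
M0: Pc = R·M0+t = (-0.03274, +0.11508, +0.60258); u = 754.9·(-0.03274)/0.60258 + 308.9 = 267.8839, v = 561.1·(+0.11508)/0.60258 + 253.0 = 360.1608
M1: Pc = R·M1+t = (+0.18833, +0.12503, +0.67863); u = 754.9·(+0.18833)/0.67863 + 308.9 = 518.3975, v = 561.1·(+0.12503)/0.67863 + 253.0 = 356.3751
M2: Pc = R·M2+t = (+0.17414, -0.09768, +0.74902); u = 754.9·(+0.17414)/0.74902 + 308.9 = 484.4080, v = 561.1·(-0.09768)/0.74902 + 253.0 = 179.8239
M3: Pc = R·M3+t = (-0.04693, -0.10763, +0.67297); u = 754.9·(-0.04693)/0.67297 + 308.9 = 256.2532, v = 561.1·(-0.10763)/0.67297 + 253.0 = 163.2615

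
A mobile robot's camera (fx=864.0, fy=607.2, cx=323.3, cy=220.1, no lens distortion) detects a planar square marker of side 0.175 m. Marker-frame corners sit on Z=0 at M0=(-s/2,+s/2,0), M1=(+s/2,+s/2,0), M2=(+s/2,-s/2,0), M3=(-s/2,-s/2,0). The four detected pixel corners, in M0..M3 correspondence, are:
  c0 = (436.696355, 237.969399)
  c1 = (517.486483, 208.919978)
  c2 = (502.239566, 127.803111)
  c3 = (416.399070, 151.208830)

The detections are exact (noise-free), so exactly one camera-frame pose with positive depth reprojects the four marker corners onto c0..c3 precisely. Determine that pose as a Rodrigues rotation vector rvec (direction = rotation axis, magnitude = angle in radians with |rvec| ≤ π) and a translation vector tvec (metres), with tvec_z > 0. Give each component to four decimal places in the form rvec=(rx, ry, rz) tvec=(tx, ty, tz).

Intrinsics K: fx=864.0, fy=607.2, cx=323.3, cy=220.1
Marker side s = 0.175 m; corners in marker frame (Z=0):
  M0 = (-0.0875, +0.0875, 0)
  M1 = (+0.0875, +0.0875, 0)
  M2 = (+0.0875, -0.0875, 0)
  M3 = (-0.0875, -0.0875, 0)
Detected image corners:
  c0 = (436.696355, 237.969399) px
  c1 = (517.486483, 208.919978) px
  c2 = (502.239566, 127.803111) px
  c3 = (416.399070, 151.208830) px
Planar DLT: solve 8×8 A·h = b for H (H[2,2]=1):
  H  [+691.92940 +217.04339 +470.08092]
  H  [-66.44046 +523.98746 +181.85598]
  H  [+0.46167 +0.24791 +1.00000]
B = K⁻¹H; ‖b₁‖=0.827187, ‖b₂‖=0.827187; λ = 2/(‖b₁‖+‖b₂‖) = 1.208917, sign → tz>0 ⇒ λ=+1.208917
r₁ = λ·B[:,0] = (+0.75931,-0.33459,+0.55812); r₂ = λ·B[:,1] = (+0.19154,+0.93461,+0.29970)
r₃ = r₁×r₂ = (-0.62190,-0.12066,+0.77375); SVD([r₁ r₂ r₃]) → R = UVᵀ:
  R  [+0.75931 +0.19154 -0.62190]
  R  [-0.33459 +0.93461 -0.12066]
  R  [+0.55812 +0.29970 +0.77375]
t = (+0.20538, -0.07614, +1.20892) m
tr R = 2.467668; θ = arccos((tr R − 1)/2) = 0.746848 rad = 42.791°
axis k = ((R−Rᵀ)₃₂, (R−Rᵀ)₁₃, (R−Rᵀ)₂₁) / (2 sinθ) = (+0.309394, -0.868514, -0.387245)
rvec = θ·k = (+0.231070, -0.648648, -0.289213)

rvec=(0.2311, -0.6486, -0.2892) tvec=(0.2054, -0.0761, 1.2089)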